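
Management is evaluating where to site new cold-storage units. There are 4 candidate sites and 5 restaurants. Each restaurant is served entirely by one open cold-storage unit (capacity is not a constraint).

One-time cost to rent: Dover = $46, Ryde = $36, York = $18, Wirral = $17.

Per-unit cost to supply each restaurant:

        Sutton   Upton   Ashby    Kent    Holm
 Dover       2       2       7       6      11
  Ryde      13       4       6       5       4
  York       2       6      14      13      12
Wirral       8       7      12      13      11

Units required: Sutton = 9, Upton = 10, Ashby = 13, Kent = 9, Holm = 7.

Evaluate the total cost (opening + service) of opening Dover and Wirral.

Total cost: 323

Each restaurant is assigned to its cheapest site among the open ones.
{Dover, Wirral}: Sutton→Dover 2·9=18, Upton→Dover 2·10=20, Ashby→Dover 7·13=91, Kent→Dover 6·9=54, Holm→Dover 11·7=77. Service 260; fixed 63; total 323.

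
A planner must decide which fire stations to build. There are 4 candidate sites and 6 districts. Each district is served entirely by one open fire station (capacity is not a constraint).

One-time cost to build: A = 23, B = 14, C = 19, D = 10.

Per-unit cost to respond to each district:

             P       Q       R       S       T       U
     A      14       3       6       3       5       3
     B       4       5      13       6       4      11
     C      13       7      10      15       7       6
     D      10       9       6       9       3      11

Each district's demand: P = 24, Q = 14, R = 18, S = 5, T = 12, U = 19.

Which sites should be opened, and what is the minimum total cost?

For any fixed open set, each district goes to its cheapest open site; total = fixed + service.
{A, B, D}: P→B 4·24=96, Q→A 3·14=42, R→A 6·18=108, S→A 3·5=15, T→D 3·12=36, U→A 3·19=57. Service 354; fixed 47; total 401.
{A, B}: service 366 + fixed 37 = 403
{A, B, C, D}: service 354 + fixed 66 = 420
{D}: service 764 + fixed 10 = 774
No other subset beats 401.

Open A, B and D; minimum total cost 401.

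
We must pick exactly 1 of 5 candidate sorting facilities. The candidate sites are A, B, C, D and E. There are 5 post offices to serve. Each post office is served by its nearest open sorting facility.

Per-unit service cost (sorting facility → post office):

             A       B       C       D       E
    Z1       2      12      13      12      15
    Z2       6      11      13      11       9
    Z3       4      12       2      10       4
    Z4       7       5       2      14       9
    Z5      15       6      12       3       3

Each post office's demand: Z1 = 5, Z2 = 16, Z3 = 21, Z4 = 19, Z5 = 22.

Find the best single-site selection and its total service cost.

Choose E only; total service cost 540.

With exactly 1 open, each post office uses its cheapest among the chosen.
{E}: Z1→E 15·5=75, Z2→E 9·16=144, Z3→E 4·21=84, Z4→E 9·19=171, Z5→E 3·22=66. Service cost 540.
{C}: service cost 617
{A}: service cost 653
Among all 5 size-1 choices, {E} is lowest.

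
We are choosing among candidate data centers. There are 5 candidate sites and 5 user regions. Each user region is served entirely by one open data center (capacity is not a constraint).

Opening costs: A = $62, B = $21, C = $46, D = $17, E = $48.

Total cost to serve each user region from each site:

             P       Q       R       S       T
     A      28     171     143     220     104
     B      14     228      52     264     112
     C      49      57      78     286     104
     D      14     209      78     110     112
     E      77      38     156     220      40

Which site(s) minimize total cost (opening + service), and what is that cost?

Open B, D and E; minimum total cost 340.

For any fixed open set, each user region goes to its cheapest open site; total = fixed + service.
{B, D, E}: P→B 14, Q→E 38, R→B 52, S→D 110, T→E 40. Service 254; fixed 86; total 340.
{D, E}: service 280 + fixed 65 = 345
{B, C, D, E}: service 254 + fixed 132 = 386
{A, B, C, D, E}: P→B 14, Q→E 38, R→B 52, S→D 110, T→E 40. Service 254; fixed 194; total 448.
No other subset beats 340.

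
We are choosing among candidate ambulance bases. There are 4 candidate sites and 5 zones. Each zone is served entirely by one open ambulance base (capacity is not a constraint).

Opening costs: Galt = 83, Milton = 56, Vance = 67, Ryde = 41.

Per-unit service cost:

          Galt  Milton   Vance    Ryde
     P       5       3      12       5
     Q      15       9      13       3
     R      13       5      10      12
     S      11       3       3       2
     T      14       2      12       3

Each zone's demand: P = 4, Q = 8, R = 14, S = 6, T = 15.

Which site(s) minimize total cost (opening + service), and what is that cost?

Open Milton and Ryde; minimum total cost 245.

For any fixed open set, each zone goes to its cheapest open site; total = fixed + service.
{Milton, Ryde}: P→Milton 3·4=12, Q→Ryde 3·8=24, R→Milton 5·14=70, S→Ryde 2·6=12, T→Milton 2·15=30. Service 148; fixed 97; total 245.
{Milton}: service 202 + fixed 56 = 258
{Ryde}: P→Ryde 5·4=20, Q→Ryde 3·8=24, R→Ryde 12·14=168, S→Ryde 2·6=12, T→Ryde 3·15=45. Service 269; fixed 41; total 310.
{Galt, Milton, Vance, Ryde}: service 148 + fixed 247 = 395
No other subset beats 245.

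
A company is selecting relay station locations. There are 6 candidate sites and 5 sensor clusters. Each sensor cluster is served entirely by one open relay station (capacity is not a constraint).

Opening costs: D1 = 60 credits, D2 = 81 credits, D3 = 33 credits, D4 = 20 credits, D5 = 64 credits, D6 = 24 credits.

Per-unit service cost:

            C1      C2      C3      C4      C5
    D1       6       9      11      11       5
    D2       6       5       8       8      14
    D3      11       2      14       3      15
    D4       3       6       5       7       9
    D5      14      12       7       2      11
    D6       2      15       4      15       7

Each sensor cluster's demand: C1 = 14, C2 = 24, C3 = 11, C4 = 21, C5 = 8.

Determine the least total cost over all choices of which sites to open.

Minimum total cost: 296

For any fixed open set, each sensor cluster goes to its cheapest open site; total = fixed + service.
{D3, D6}: C1→D6 2·14=28, C2→D3 2·24=48, C3→D6 4·11=44, C4→D3 3·21=63, C5→D6 7·8=56. Service 239; fixed 57; total 296.
{D3, D4, D6}: service 239 + fixed 77 = 316
{D3, D4}: C1→D4 3·14=42, C2→D3 2·24=48, C3→D4 5·11=55, C4→D3 3·21=63, C5→D4 9·8=72. Service 280; fixed 53; total 333.
{D1, D2, D3, D4, D5, D6}: service 202 + fixed 282 = 484
No other subset beats 296.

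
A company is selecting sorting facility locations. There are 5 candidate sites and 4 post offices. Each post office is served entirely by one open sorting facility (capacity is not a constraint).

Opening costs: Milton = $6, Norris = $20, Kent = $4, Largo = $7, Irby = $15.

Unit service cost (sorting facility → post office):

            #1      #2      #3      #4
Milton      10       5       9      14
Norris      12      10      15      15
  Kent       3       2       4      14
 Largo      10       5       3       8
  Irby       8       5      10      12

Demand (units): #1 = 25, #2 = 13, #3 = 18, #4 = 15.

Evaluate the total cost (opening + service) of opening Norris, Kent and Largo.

Total cost: 306

Each post office is assigned to its cheapest site among the open ones.
{Norris, Kent, Largo}: #1→Kent 3·25=75, #2→Kent 2·13=26, #3→Largo 3·18=54, #4→Largo 8·15=120. Service 275; fixed 31; total 306.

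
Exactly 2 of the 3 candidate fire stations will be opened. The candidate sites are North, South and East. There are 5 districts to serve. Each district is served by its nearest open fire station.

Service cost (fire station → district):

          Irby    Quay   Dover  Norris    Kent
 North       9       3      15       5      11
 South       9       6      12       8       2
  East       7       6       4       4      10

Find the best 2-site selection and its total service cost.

With exactly 2 open, each district uses its cheapest among the chosen.
{South, East}: Irby→East 7, Quay→South 6, Dover→East 4, Norris→East 4, Kent→South 2. Service cost 23.
{North, East}: service cost 28
{North, South}: service cost 31
Among all 3 size-2 choices, {South, East} is lowest.

Choose South and East; total service cost 23.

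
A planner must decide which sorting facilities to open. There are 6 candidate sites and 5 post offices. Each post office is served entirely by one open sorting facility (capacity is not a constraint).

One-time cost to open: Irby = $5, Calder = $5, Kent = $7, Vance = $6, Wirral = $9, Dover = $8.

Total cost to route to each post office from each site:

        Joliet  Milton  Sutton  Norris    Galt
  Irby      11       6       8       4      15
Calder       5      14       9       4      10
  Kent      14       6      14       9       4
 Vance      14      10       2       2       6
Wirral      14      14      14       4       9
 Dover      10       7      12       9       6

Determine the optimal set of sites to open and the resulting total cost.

For any fixed open set, each post office goes to its cheapest open site; total = fixed + service.
{Calder, Vance}: Joliet→Calder 5, Milton→Vance 10, Sutton→Vance 2, Norris→Vance 2, Galt→Vance 6. Service 25; fixed 11; total 36.
{Irby, Calder, Vance}: Joliet→Calder 5, Milton→Irby 6, Sutton→Vance 2, Norris→Vance 2, Galt→Vance 6. Service 21; fixed 16; total 37.
{Calder, Kent, Vance}: service 19 + fixed 18 = 37
{Irby, Calder, Kent, Vance, Wirral, Dover}: service 19 + fixed 40 = 59
No other subset beats 36.

Open Calder and Vance; minimum total cost 36.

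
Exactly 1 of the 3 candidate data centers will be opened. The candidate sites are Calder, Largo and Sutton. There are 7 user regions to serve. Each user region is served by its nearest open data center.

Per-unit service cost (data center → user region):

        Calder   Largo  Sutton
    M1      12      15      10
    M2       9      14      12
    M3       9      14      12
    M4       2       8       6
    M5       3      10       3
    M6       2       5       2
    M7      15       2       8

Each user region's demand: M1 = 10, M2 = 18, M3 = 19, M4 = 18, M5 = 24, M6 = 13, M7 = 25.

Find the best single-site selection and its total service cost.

Choose Sutton only; total service cost 950.

With exactly 1 open, each user region uses its cheapest among the chosen.
{Sutton}: M1→Sutton 10·10=100, M2→Sutton 12·18=216, M3→Sutton 12·19=228, M4→Sutton 6·18=108, M5→Sutton 3·24=72, M6→Sutton 2·13=26, M7→Sutton 8·25=200. Service cost 950.
{Calder}: service cost 962
{Largo}: service cost 1167
Among all 3 size-1 choices, {Sutton} is lowest.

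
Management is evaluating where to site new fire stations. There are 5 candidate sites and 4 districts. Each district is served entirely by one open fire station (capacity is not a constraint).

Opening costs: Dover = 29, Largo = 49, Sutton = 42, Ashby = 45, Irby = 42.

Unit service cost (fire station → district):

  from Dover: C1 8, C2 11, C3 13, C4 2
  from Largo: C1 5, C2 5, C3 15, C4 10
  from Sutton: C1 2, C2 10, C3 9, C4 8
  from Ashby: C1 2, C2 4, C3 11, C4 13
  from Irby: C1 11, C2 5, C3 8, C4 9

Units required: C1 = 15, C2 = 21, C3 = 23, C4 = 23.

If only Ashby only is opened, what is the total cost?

Each district is assigned to its cheapest site among the open ones.
{Ashby}: C1→Ashby 2·15=30, C2→Ashby 4·21=84, C3→Ashby 11·23=253, C4→Ashby 13·23=299. Service 666; fixed 45; total 711.

Total cost: 711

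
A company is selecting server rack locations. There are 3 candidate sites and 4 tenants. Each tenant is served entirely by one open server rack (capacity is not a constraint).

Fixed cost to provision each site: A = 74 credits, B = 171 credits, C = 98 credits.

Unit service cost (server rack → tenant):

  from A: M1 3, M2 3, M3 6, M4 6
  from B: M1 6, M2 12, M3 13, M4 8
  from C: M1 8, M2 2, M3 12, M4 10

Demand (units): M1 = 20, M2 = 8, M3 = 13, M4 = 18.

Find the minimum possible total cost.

Minimum total cost: 344

For any fixed open set, each tenant goes to its cheapest open site; total = fixed + service.
{A}: M1→A 3·20=60, M2→A 3·8=24, M3→A 6·13=78, M4→A 6·18=108. Service 270; fixed 74; total 344.
{A, C}: M1→A 3·20=60, M2→C 2·8=16, M3→A 6·13=78, M4→A 6·18=108. Service 262; fixed 172; total 434.
{A, B}: M1→A 3·20=60, M2→A 3·8=24, M3→A 6·13=78, M4→A 6·18=108. Service 270; fixed 245; total 515.
{A, B, C}: M1→A 3·20=60, M2→C 2·8=16, M3→A 6·13=78, M4→A 6·18=108. Service 262; fixed 343; total 605.
No other subset beats 344.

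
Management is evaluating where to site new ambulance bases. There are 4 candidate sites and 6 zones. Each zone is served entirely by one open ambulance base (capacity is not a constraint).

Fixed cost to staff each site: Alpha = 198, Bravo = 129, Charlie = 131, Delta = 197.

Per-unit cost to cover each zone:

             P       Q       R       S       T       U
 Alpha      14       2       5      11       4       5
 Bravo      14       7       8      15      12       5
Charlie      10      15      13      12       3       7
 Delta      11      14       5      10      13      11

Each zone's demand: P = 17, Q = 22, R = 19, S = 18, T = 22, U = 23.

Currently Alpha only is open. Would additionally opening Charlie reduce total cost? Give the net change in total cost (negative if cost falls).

Current service cost with {Alpha}: 778.
Adding Charlie: each zone re-picks its cheapest; new service cost 688, saving 90.
Extra fixed cost: 131. Net change = 131 − 90 = 41.
(Totals: 976 → 1017.)

No — net change +41 (cost rises by 41).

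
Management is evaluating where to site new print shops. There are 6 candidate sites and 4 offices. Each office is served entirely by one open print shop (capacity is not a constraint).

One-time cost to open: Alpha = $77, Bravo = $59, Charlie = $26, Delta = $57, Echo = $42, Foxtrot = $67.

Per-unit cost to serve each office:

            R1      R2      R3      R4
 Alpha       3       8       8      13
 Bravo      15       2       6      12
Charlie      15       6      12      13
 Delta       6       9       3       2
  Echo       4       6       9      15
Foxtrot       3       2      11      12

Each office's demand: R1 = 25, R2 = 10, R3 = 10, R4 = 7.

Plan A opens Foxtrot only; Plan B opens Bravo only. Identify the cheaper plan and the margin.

Plan A: {Foxtrot}: R1→Foxtrot 3·25=75, R2→Foxtrot 2·10=20, R3→Foxtrot 11·10=110, R4→Foxtrot 12·7=84. Service 289; fixed 67; total 356.
Plan B: {Bravo}: R1→Bravo 15·25=375, R2→Bravo 2·10=20, R3→Bravo 6·10=60, R4→Bravo 12·7=84. Service 539; fixed 59; total 598.
Difference: |356 − 598| = 242.

Plan A is cheaper by 242.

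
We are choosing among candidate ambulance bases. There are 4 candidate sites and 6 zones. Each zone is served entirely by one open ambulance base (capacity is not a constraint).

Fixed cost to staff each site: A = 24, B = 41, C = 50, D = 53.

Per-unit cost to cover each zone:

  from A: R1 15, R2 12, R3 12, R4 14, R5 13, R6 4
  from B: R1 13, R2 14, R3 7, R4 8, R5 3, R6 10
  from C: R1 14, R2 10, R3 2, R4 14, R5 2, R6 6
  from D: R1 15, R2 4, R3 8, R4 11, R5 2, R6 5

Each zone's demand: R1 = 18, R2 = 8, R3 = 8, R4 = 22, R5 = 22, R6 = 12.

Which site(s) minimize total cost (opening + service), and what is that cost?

Open B and D; minimum total cost 696.

For any fixed open set, each zone goes to its cheapest open site; total = fixed + service.
{B, D}: R1→B 13·18=234, R2→D 4·8=32, R3→B 7·8=56, R4→B 8·22=176, R5→D 2·22=44, R6→D 5·12=60. Service 602; fixed 94; total 696.
{B, C, D}: R1→B 13·18=234, R2→D 4·8=32, R3→C 2·8=16, R4→B 8·22=176, R5→C 2·22=44, R6→D 5·12=60. Service 562; fixed 144; total 706.
{A, B, D}: R1→B 13·18=234, R2→D 4·8=32, R3→B 7·8=56, R4→B 8·22=176, R5→D 2·22=44, R6→A 4·12=48. Service 590; fixed 118; total 708.
{A, B, C, D}: R1→B 13·18=234, R2→D 4·8=32, R3→C 2·8=16, R4→B 8·22=176, R5→C 2·22=44, R6→A 4·12=48. Service 550; fixed 168; total 718.
No other subset beats 696.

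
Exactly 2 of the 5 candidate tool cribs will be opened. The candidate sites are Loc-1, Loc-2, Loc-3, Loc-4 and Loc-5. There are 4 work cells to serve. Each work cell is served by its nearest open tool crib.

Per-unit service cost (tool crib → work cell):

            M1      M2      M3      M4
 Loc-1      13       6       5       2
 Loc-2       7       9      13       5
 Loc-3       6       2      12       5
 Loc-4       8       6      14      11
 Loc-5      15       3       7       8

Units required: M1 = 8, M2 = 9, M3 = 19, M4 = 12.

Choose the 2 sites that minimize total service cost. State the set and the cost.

With exactly 2 open, each work cell uses its cheapest among the chosen.
{Loc-1, Loc-3}: M1→Loc-3 6·8=48, M2→Loc-3 2·9=18, M3→Loc-1 5·19=95, M4→Loc-1 2·12=24. Service cost 185.
{Loc-1, Loc-2}: service cost 229
{Loc-1, Loc-4}: service cost 237
Among all 10 size-2 choices, {Loc-1, Loc-3} is lowest.

Choose Loc-1 and Loc-3; total service cost 185.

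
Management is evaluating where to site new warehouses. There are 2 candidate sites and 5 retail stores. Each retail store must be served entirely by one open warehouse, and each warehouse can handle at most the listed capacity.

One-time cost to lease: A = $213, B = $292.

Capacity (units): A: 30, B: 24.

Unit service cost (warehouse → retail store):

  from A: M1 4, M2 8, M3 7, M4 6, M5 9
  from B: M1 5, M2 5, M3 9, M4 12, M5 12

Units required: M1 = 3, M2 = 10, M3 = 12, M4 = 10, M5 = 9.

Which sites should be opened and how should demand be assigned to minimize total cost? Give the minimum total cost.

Minimum total cost: 816

Open {A, B}: M1→A 4·3=12, M2→B 5·10=50, M3→B 9·12=108, M4→A 6·10=60, M5→A 9·9=81.
Loads: A carries 22/30, B carries 22/24. Service 311; fixed 505; total 816.
Next best feasible plan costs 819.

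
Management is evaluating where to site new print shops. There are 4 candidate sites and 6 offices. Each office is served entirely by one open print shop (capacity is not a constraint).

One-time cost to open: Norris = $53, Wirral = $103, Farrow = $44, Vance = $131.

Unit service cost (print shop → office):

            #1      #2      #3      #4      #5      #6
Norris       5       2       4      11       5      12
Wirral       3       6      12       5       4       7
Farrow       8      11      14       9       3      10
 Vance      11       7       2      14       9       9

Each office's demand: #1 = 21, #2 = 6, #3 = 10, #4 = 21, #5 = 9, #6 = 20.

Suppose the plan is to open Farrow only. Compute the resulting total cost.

Each office is assigned to its cheapest site among the open ones.
{Farrow}: #1→Farrow 8·21=168, #2→Farrow 11·6=66, #3→Farrow 14·10=140, #4→Farrow 9·21=189, #5→Farrow 3·9=27, #6→Farrow 10·20=200. Service 790; fixed 44; total 834.

Total cost: 834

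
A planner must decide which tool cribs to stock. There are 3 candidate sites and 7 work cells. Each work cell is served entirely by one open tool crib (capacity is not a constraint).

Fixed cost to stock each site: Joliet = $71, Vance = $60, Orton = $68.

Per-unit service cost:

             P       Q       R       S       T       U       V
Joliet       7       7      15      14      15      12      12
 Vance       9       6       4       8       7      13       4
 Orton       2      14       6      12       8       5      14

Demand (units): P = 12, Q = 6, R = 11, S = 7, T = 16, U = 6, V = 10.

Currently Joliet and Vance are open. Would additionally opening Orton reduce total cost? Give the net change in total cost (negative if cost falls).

Current service cost with {Joliet, Vance}: 444.
Adding Orton: each work cell re-picks its cheapest; new service cost 342, saving 102.
Extra fixed cost: 68. Net change = 68 − 102 = -34.
(Totals: 575 → 541.)

Yes — net change −34 (cost falls by 34).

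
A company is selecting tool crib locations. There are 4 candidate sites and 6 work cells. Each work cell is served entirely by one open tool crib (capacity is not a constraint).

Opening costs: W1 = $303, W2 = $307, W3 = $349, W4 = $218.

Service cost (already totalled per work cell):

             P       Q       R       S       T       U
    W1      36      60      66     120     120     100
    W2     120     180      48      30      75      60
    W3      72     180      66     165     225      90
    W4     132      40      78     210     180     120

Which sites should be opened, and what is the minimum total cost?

Open W1 only; minimum total cost 805.

For any fixed open set, each work cell goes to its cheapest open site; total = fixed + service.
{W1}: P→W1 36, Q→W1 60, R→W1 66, S→W1 120, T→W1 120, U→W1 100. Service 502; fixed 303; total 805.
{W2}: service 513 + fixed 307 = 820
{W2, W4}: service 373 + fixed 525 = 898
{W1, W2, W3, W4}: service 289 + fixed 1177 = 1466
(All 15 nonempty subsets were checked; W1 only is lowest.)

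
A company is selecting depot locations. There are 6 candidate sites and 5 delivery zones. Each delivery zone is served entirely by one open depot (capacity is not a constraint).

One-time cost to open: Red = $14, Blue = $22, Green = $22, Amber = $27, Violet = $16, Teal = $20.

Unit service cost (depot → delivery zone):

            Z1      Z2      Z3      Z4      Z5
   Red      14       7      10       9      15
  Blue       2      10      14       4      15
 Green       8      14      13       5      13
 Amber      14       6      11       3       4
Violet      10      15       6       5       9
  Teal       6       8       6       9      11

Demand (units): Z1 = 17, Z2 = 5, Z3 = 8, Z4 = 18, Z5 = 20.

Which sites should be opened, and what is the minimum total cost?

Open Blue, Amber and Violet; minimum total cost 311.

For any fixed open set, each delivery zone goes to its cheapest open site; total = fixed + service.
{Blue, Amber, Violet}: Z1→Blue 2·17=34, Z2→Amber 6·5=30, Z3→Violet 6·8=48, Z4→Amber 3·18=54, Z5→Amber 4·20=80. Service 246; fixed 65; total 311.
{Blue, Amber, Teal}: service 246 + fixed 69 = 315
{Red, Blue, Amber, Violet}: service 246 + fixed 79 = 325
{Red, Blue, Green, Amber, Violet, Teal}: service 246 + fixed 121 = 367
No other subset beats 311.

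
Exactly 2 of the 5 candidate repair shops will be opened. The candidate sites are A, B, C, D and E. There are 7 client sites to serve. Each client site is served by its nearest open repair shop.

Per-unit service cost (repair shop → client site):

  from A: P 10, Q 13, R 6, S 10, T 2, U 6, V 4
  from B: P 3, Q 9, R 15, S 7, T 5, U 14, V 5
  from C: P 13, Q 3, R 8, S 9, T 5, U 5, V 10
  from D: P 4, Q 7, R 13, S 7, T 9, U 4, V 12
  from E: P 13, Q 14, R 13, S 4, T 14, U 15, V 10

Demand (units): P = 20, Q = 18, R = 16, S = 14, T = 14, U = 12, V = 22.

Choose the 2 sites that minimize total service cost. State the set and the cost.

Choose A and D; total service cost 564.

With exactly 2 open, each client site uses its cheapest among the chosen.
{A, D}: P→D 4·20=80, Q→D 7·18=126, R→A 6·16=96, S→D 7·14=98, T→A 2·14=28, U→D 4·12=48, V→A 4·22=88. Service cost 564.
{B, C}: service cost 580
{A, B}: service cost 604
Among all 10 size-2 choices, {A, D} is lowest.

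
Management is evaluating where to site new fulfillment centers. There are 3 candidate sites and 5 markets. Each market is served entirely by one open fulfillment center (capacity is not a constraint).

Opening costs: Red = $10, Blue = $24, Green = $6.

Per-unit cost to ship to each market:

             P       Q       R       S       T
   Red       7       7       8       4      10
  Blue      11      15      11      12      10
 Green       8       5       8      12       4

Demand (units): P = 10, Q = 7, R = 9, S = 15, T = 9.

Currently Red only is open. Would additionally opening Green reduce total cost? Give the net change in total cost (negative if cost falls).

Yes — net change −62 (cost falls by 62).

Current service cost with {Red}: 341.
Adding Green: each market re-picks its cheapest; new service cost 273, saving 68.
Extra fixed cost: 6. Net change = 6 − 68 = -62.
(Totals: 351 → 289.)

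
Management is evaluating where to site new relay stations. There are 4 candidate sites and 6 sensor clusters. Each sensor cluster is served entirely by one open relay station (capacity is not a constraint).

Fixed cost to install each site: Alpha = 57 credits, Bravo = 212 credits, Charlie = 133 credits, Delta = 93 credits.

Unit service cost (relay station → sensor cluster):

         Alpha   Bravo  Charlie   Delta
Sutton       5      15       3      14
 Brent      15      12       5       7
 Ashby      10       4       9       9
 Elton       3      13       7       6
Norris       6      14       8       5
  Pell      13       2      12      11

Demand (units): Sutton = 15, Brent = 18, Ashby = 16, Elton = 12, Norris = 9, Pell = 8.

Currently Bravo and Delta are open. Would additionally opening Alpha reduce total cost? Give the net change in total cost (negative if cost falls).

Current service cost with {Bravo, Delta}: 533.
Adding Alpha: each sensor cluster re-picks its cheapest; new service cost 362, saving 171.
Extra fixed cost: 57. Net change = 57 − 171 = -114.
(Totals: 838 → 724.)

Yes — net change −114 (cost falls by 114).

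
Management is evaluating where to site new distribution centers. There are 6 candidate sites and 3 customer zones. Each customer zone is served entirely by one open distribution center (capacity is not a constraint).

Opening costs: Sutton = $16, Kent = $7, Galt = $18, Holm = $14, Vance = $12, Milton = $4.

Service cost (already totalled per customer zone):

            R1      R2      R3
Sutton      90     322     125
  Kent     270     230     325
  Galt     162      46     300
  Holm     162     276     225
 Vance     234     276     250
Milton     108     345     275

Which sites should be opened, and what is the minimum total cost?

For any fixed open set, each customer zone goes to its cheapest open site; total = fixed + service.
{Sutton, Galt}: R1→Sutton 90, R2→Galt 46, R3→Sutton 125. Service 261; fixed 34; total 295.
{Sutton, Galt, Milton}: service 261 + fixed 38 = 299
{Sutton, Kent, Galt}: service 261 + fixed 41 = 302
{Sutton, Kent, Galt, Holm, Vance, Milton}: R1→Sutton 90, R2→Galt 46, R3→Sutton 125. Service 261; fixed 71; total 332.
No other subset beats 295.

Open Sutton and Galt; minimum total cost 295.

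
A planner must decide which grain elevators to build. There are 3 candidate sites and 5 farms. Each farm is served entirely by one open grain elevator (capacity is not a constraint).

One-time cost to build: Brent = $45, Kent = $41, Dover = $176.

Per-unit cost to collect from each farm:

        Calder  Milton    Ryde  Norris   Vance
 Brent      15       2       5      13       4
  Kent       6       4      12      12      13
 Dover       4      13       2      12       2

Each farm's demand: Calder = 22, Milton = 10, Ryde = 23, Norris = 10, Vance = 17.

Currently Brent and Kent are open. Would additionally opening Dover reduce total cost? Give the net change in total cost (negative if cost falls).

No — net change +29 (cost rises by 29).

Current service cost with {Brent, Kent}: 455.
Adding Dover: each farm re-picks its cheapest; new service cost 308, saving 147.
Extra fixed cost: 176. Net change = 176 − 147 = 29.
(Totals: 541 → 570.)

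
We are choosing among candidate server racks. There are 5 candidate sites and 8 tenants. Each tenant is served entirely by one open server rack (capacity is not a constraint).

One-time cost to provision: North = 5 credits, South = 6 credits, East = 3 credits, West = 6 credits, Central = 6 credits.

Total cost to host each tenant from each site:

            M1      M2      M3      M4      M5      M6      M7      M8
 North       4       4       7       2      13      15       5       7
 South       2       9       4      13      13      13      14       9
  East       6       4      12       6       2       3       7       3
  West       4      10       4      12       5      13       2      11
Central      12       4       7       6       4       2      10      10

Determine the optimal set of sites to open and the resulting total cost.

Open East and West; minimum total cost 37.

For any fixed open set, each tenant goes to its cheapest open site; total = fixed + service.
{East, West}: M1→West 4, M2→East 4, M3→West 4, M4→East 6, M5→East 2, M6→East 3, M7→West 2, M8→East 3. Service 28; fixed 9; total 37.
{North, East}: service 30 + fixed 8 = 38
{North, East, West}: service 24 + fixed 14 = 38
{North, South, East, West, Central}: M1→South 2, M2→North 4, M3→South 4, M4→North 2, M5→East 2, M6→Central 2, M7→West 2, M8→East 3. Service 21; fixed 26; total 47.
No other subset beats 37.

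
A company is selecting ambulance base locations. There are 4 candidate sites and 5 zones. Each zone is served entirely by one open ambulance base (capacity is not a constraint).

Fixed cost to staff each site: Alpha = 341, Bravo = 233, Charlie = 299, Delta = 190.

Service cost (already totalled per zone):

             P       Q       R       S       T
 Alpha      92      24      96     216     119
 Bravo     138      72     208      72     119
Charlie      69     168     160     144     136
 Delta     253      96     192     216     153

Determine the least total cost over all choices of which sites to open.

For any fixed open set, each zone goes to its cheapest open site; total = fixed + service.
{Bravo}: P→Bravo 138, Q→Bravo 72, R→Bravo 208, S→Bravo 72, T→Bravo 119. Service 609; fixed 233; total 842.
{Alpha}: service 547 + fixed 341 = 888
{Charlie}: P→Charlie 69, Q→Charlie 168, R→Charlie 160, S→Charlie 144, T→Charlie 136. Service 677; fixed 299; total 976.
{Alpha, Bravo, Charlie, Delta}: service 380 + fixed 1063 = 1443
No other subset beats 842.

Minimum total cost: 842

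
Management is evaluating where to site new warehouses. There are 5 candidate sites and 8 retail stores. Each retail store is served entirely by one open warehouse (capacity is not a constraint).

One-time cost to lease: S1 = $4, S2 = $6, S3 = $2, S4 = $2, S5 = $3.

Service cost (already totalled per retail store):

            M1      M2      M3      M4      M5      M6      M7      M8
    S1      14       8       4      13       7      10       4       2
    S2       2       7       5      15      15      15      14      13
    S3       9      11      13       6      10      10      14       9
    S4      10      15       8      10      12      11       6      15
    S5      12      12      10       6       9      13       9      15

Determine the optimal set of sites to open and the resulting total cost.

For any fixed open set, each retail store goes to its cheapest open site; total = fixed + service.
{S1, S2, S3}: M1→S2 2, M2→S2 7, M3→S1 4, M4→S3 6, M5→S1 7, M6→S1 10, M7→S1 4, M8→S1 2. Service 42; fixed 12; total 54.
{S1, S2, S5}: M1→S2 2, M2→S2 7, M3→S1 4, M4→S5 6, M5→S1 7, M6→S1 10, M7→S1 4, M8→S1 2. Service 42; fixed 13; total 55.
{S1, S2, S3, S4}: M1→S2 2, M2→S2 7, M3→S1 4, M4→S3 6, M5→S1 7, M6→S1 10, M7→S1 4, M8→S1 2. Service 42; fixed 14; total 56.
{S1, S2, S3, S4, S5}: service 42 + fixed 17 = 59
No other subset beats 54.

Open S1, S2 and S3; minimum total cost 54.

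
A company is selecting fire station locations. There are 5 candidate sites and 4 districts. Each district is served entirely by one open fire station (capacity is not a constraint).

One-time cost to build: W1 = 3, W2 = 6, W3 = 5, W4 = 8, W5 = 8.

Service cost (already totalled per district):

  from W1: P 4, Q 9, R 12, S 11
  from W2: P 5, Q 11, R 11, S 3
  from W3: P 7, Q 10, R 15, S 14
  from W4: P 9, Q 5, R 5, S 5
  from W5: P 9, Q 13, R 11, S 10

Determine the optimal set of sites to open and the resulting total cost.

For any fixed open set, each district goes to its cheapest open site; total = fixed + service.
{W1, W4}: P→W1 4, Q→W4 5, R→W4 5, S→W4 5. Service 19; fixed 11; total 30.
{W2, W4}: P→W2 5, Q→W4 5, R→W4 5, S→W2 3. Service 18; fixed 14; total 32.
{W4}: service 24 + fixed 8 = 32
{W1, W2, W3, W4, W5}: P→W1 4, Q→W4 5, R→W4 5, S→W2 3. Service 17; fixed 30; total 47.
No other subset beats 30.

Open W1 and W4; minimum total cost 30.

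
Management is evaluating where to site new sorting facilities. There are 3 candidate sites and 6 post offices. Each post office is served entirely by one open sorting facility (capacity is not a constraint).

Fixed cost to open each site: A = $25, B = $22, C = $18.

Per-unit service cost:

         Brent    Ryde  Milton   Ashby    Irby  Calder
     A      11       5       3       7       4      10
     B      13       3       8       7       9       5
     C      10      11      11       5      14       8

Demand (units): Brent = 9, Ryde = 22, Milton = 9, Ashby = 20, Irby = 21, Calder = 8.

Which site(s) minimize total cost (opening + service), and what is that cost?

For any fixed open set, each post office goes to its cheapest open site; total = fixed + service.
{A, B, C}: Brent→C 10·9=90, Ryde→B 3·22=66, Milton→A 3·9=27, Ashby→C 5·20=100, Irby→A 4·21=84, Calder→B 5·8=40. Service 407; fixed 65; total 472.
{A, B}: Brent→A 11·9=99, Ryde→B 3·22=66, Milton→A 3·9=27, Ashby→A 7·20=140, Irby→A 4·21=84, Calder→B 5·8=40. Service 456; fixed 47; total 503.
{A, C}: service 475 + fixed 43 = 518
{C}: service 889 + fixed 18 = 907
No other subset beats 472.

Open A, B and C; minimum total cost 472.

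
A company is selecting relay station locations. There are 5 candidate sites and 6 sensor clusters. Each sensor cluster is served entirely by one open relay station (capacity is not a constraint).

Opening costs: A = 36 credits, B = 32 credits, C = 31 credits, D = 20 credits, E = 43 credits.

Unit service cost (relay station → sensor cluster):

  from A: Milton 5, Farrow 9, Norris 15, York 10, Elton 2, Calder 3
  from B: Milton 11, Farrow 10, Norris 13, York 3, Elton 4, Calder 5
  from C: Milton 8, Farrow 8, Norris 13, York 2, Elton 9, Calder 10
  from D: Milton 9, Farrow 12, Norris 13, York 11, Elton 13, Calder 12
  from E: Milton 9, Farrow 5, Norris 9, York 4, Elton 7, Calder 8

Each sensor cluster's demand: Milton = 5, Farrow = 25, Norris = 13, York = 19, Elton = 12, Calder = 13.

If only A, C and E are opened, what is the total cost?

Each sensor cluster is assigned to its cheapest site among the open ones.
{A, C, E}: Milton→A 5·5=25, Farrow→E 5·25=125, Norris→E 9·13=117, York→C 2·19=38, Elton→A 2·12=24, Calder→A 3·13=39. Service 368; fixed 110; total 478.

Total cost: 478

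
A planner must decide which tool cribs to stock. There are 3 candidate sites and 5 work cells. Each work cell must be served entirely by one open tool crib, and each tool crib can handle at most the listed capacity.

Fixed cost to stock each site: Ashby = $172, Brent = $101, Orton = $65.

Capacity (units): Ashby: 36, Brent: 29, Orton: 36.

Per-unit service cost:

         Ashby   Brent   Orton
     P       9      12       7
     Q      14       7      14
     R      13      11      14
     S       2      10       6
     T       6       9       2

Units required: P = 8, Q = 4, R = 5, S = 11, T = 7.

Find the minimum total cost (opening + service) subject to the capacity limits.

Open {Orton}: P→Orton 7·8=56, Q→Orton 14·4=56, R→Orton 14·5=70, S→Orton 6·11=66, T→Orton 2·7=14.
Loads: Orton carries 35/36. Service 262; fixed 65; total 327.
Next best feasible plan costs 385.

Minimum total cost: 327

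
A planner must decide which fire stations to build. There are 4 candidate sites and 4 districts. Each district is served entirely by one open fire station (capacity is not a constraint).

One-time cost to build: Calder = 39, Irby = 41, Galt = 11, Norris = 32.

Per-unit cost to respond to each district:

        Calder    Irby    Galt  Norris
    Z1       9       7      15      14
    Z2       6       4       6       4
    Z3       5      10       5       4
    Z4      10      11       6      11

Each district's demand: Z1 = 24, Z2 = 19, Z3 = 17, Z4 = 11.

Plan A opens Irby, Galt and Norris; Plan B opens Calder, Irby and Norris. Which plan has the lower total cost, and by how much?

Plan A is cheaper by 72.

Plan A: {Irby, Galt, Norris}: Z1→Irby 7·24=168, Z2→Irby 4·19=76, Z3→Norris 4·17=68, Z4→Galt 6·11=66. Service 378; fixed 84; total 462.
Plan B: {Calder, Irby, Norris}: Z1→Irby 7·24=168, Z2→Irby 4·19=76, Z3→Norris 4·17=68, Z4→Calder 10·11=110. Service 422; fixed 112; total 534.
Difference: |462 − 534| = 72.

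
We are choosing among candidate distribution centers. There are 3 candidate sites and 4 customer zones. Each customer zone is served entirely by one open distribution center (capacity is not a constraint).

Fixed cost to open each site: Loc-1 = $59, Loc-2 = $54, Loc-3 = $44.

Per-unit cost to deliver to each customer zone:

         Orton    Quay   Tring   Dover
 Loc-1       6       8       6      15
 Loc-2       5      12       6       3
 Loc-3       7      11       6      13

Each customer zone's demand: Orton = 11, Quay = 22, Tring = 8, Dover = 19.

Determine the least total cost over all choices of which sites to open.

Minimum total cost: 449

For any fixed open set, each customer zone goes to its cheapest open site; total = fixed + service.
{Loc-1, Loc-2}: Orton→Loc-2 5·11=55, Quay→Loc-1 8·22=176, Tring→Loc-1 6·8=48, Dover→Loc-2 3·19=57. Service 336; fixed 113; total 449.
{Loc-2}: service 424 + fixed 54 = 478
{Loc-1, Loc-2, Loc-3}: service 336 + fixed 157 = 493
{Loc-3}: Orton→Loc-3 7·11=77, Quay→Loc-3 11·22=242, Tring→Loc-3 6·8=48, Dover→Loc-3 13·19=247. Service 614; fixed 44; total 658.
No other subset beats 449.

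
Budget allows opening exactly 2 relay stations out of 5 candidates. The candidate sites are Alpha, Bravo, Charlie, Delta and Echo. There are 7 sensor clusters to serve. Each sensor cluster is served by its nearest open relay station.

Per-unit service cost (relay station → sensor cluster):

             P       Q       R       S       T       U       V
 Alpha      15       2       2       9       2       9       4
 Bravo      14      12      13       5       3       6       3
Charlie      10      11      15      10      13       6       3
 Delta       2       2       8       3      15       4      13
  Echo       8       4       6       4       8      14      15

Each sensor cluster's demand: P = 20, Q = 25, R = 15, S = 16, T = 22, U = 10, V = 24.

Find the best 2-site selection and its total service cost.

Choose Alpha and Delta; total service cost 348.

With exactly 2 open, each sensor cluster uses its cheapest among the chosen.
{Alpha, Delta}: P→Delta 2·20=40, Q→Alpha 2·25=50, R→Alpha 2·15=30, S→Delta 3·16=48, T→Alpha 2·22=44, U→Delta 4·10=40, V→Alpha 4·24=96. Service cost 348.
{Bravo, Delta}: service cost 436
{Alpha, Echo}: service cost 534
Among all 10 size-2 choices, {Alpha, Delta} is lowest.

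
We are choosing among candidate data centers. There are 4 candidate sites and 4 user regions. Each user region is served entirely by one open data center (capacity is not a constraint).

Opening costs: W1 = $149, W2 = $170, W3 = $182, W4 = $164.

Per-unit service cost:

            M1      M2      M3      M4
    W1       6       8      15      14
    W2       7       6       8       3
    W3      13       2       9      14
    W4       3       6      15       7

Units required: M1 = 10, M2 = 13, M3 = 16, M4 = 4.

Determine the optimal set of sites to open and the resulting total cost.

Open W2 only; minimum total cost 458.

For any fixed open set, each user region goes to its cheapest open site; total = fixed + service.
{W2}: M1→W2 7·10=70, M2→W2 6·13=78, M3→W2 8·16=128, M4→W2 3·4=12. Service 288; fixed 170; total 458.
{W3}: service 356 + fixed 182 = 538
{W4}: service 376 + fixed 164 = 540
{W1, W2, W3, W4}: M1→W4 3·10=30, M2→W3 2·13=26, M3→W2 8·16=128, M4→W2 3·4=12. Service 196; fixed 665; total 861.
No other subset beats 458.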